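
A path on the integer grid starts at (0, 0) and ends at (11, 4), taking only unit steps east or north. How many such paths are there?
Number of paths = 1365

A monotone lattice path from (0, 0) to (11, 4) consists of 11 east steps and 4 north steps in some order, so it is determined by which 11 of the 15 steps are east. The count is C(15, 11) = 1365.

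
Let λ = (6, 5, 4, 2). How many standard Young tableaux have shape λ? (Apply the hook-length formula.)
# SYT of shape (6, 5, 4, 2) = 1361360

Hook-length formula: f^λ = n! / Π hook(c), product over all cells c of the Young diagram. For λ = (6, 5, 4, 2), n = 17 boxes. Hook lengths by row (left-to-right, top-to-bottom): [9, 8, 6, 5, 3, 1]; [7, 6, 4, 3, 1]; [5, 4, 2, 1]; [2, 1]. Product of hooks = 261273600. So f^λ = 17! / 261273600 = 355687428096000 / 261273600 = 1361360.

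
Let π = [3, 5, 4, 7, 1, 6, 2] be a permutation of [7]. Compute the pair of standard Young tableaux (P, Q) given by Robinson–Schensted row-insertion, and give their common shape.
P = [1, 2, 6] / [3, 4] / [5, 7];  Q = [1, 2, 4] / [3, 6] / [5, 7];  common shape = (3, 2, 2)

Row-insert the values π_1, π_2, … into P one at a time, bumping the leftmost entry strictly greater than the inserted value down to the next row. The recording tableau Q records, in position (i, j), the step at which that cell was added to P.
  Insert 3 (step 1): P = [3];  Q = [1]
  Insert 5 (step 2): P = [3, 5];  Q = [1, 2]
  Insert 4 (step 3): P = [3, 4] / [5];  Q = [1, 2] / [3]
  Insert 7 (step 4): P = [3, 4, 7] / [5];  Q = [1, 2, 4] / [3]
  Insert 1 (step 5): P = [1, 4, 7] / [3] / [5];  Q = [1, 2, 4] / [3] / [5]
  Insert 6 (step 6): P = [1, 4, 6] / [3, 7] / [5];  Q = [1, 2, 4] / [3, 6] / [5]
  Insert 2 (step 7): P = [1, 2, 6] / [3, 4] / [5, 7];  Q = [1, 2, 4] / [3, 6] / [5, 7]
Final shape: (3, 2, 2).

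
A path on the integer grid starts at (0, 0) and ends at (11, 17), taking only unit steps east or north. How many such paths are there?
Number of paths = 21474180

A monotone lattice path from (0, 0) to (11, 17) consists of 11 east steps and 17 north steps in some order, so it is determined by which 11 of the 28 steps are east. The count is C(28, 11) = 21474180.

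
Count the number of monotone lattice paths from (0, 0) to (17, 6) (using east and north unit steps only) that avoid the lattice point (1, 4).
Number of paths = 100182

Total paths from (0, 0) to (17, 6): C(23, 17) = 100947. Paths through (1, 4): (paths (0, 0) → (1, 4)) × (paths (1, 4) → (17, 6)) = C(5, 1) · C(18, 16) = 5 · 153 = 765. Avoidance count = 100947 − 765 = 100182.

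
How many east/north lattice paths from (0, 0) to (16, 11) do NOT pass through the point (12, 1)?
Number of paths = 13024882

Total paths from (0, 0) to (16, 11): C(27, 16) = 13037895. Paths through (12, 1): (paths (0, 0) → (12, 1)) × (paths (12, 1) → (16, 11)) = C(13, 12) · C(14, 4) = 13 · 1001 = 13013. Avoidance count = 13037895 − 13013 = 13024882.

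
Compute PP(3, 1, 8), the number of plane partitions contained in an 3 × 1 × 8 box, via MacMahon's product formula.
PP(3, 1, 8) = 165

Evaluate the triple product over i = 1..3, j = 1..1, k = 1..8. The factors are (2/1) · (3/2) · (4/3) · (5/4) · (6/5) · (7/6) · (8/7) · (9/8) · … (24 factors total). The numerators and denominators telescope so the product is an integer; carrying out the multiplication exactly gives PP(3, 1, 8) = 165.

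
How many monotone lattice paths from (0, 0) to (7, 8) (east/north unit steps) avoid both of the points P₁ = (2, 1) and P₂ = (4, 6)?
Number of paths = 2589

Inclusion–exclusion. Total paths: C(15, 7) = 6435. Through P₁: C(3, 2)·C(12, 5) = 2376. Through P₂: C(10, 4)·C(5, 3) = 2100. Since P₁ is strictly southwest of P₂, a monotone path through both must visit P₁ then P₂; paths through both = C(3, 2)·C(7, 2)·C(5, 3) = 630. Avoid both = 6435 − 2376 − 2100 + 630 = 2589.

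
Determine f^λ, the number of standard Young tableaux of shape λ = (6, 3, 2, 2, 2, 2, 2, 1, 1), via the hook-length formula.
# SYT of shape (6, 3, 2, 2, 2, 2, 2, 1, 1) = 97954272

Hook-length formula: f^λ = n! / Π hook(c), product over all cells c of the Young diagram. For λ = (6, 3, 2, 2, 2, 2, 2, 1, 1), n = 21 boxes. Hook lengths by row (left-to-right, top-to-bottom): [14, 11, 5, 3, 2, 1]; [10, 7, 1]; [8, 5]; [7, 4]; [6, 3]; [5, 2]; [4, 1]; [2]; [1]. Product of hooks = 521579520000. So f^λ = 21! / 521579520000 = 51090942171709440000 / 521579520000 = 97954272.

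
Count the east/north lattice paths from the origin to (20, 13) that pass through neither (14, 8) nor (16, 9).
Number of paths = 349576150

Inclusion–exclusion. Total paths: C(33, 20) = 573166440. Through P₁: C(22, 14)·C(11, 6) = 147733740. Through P₂: C(25, 16)·C(8, 4) = 143008250. Since P₁ is strictly southwest of P₂, a monotone path through both must visit P₁ then P₂; paths through both = C(22, 14)·C(3, 2)·C(8, 4) = 67151700. Avoid both = 573166440 − 147733740 − 143008250 + 67151700 = 349576150.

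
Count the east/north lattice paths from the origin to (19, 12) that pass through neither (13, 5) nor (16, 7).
Number of paths = 117487125

Inclusion–exclusion. Total paths: C(31, 19) = 141120525. Through P₁: C(18, 13)·C(13, 6) = 14702688. Through P₂: C(23, 16)·C(8, 3) = 13728792. Since P₁ is strictly southwest of P₂, a monotone path through both must visit P₁ then P₂; paths through both = C(18, 13)·C(5, 3)·C(8, 3) = 4798080. Avoid both = 141120525 − 14702688 − 13728792 + 4798080 = 117487125.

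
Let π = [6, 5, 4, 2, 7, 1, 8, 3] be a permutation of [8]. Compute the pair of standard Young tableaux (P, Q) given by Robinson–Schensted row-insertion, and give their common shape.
P = [1, 3, 8] / [2, 7] / [4] / [5] / [6];  Q = [1, 5, 7] / [2, 8] / [3] / [4] / [6];  common shape = (3, 2, 1, 1, 1)

Row-insert the values π_1, π_2, … into P one at a time, bumping the leftmost entry strictly greater than the inserted value down to the next row. The recording tableau Q records, in position (i, j), the step at which that cell was added to P.
  Insert 6 (step 1): P = [6];  Q = [1]
  Insert 5 (step 2): P = [5] / [6];  Q = [1] / [2]
  Insert 4 (step 3): P = [4] / [5] / [6];  Q = [1] / [2] / [3]
  Insert 2 (step 4): P = [2] / [4] / [5] / [6];  Q = [1] / [2] / [3] / [4]
  Insert 7 (step 5): P = [2, 7] / [4] / [5] / [6];  Q = [1, 5] / [2] / [3] / [4]
  Insert 1 (step 6): P = [1, 7] / [2] / [4] / [5] / [6];  Q = [1, 5] / [2] / [3] / [4] / [6]
  Insert 8 (step 7): P = [1, 7, 8] / [2] / [4] / [5] / [6];  Q = [1, 5, 7] / [2] / [3] / [4] / [6]
  Insert 3 (step 8): P = [1, 3, 8] / [2, 7] / [4] / [5] / [6];  Q = [1, 5, 7] / [2, 8] / [3] / [4] / [6]
Final shape: (3, 2, 1, 1, 1).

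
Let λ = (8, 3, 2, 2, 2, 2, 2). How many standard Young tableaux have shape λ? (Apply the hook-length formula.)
# SYT of shape (8, 3, 2, 2, 2, 2, 2) = 69070320

Hook-length formula: f^λ = n! / Π hook(c), product over all cells c of the Young diagram. For λ = (8, 3, 2, 2, 2, 2, 2), n = 21 boxes. Hook lengths by row (left-to-right, top-to-bottom): [14, 13, 7, 5, 4, 3, 2, 1]; [8, 7, 1]; [6, 5]; [5, 4]; [4, 3]; [3, 2]; [2, 1]. Product of hooks = 739694592000. So f^λ = 21! / 739694592000 = 51090942171709440000 / 739694592000 = 69070320.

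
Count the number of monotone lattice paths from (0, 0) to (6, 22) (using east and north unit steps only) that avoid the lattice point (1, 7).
Number of paths = 252708

Total paths from (0, 0) to (6, 22): C(28, 6) = 376740. Paths through (1, 7): (paths (0, 0) → (1, 7)) × (paths (1, 7) → (6, 22)) = C(8, 1) · C(20, 5) = 8 · 15504 = 124032. Avoidance count = 376740 − 124032 = 252708.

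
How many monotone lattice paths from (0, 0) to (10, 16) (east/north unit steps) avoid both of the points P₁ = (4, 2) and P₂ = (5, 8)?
Number of paths = 3209101

Inclusion–exclusion. Total paths: C(26, 10) = 5311735. Through P₁: C(6, 4)·C(20, 6) = 581400. Through P₂: C(13, 5)·C(13, 5) = 1656369. Since P₁ is strictly southwest of P₂, a monotone path through both must visit P₁ then P₂; paths through both = C(6, 4)·C(7, 1)·C(13, 5) = 135135. Avoid both = 5311735 − 581400 − 1656369 + 135135 = 3209101.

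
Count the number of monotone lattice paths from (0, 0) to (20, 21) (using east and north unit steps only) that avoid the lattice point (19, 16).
Number of paths = 244769363520

Total paths from (0, 0) to (20, 21): C(41, 20) = 269128937220. Paths through (19, 16): (paths (0, 0) → (19, 16)) × (paths (19, 16) → (20, 21)) = C(35, 19) · C(6, 1) = 4059928950 · 6 = 24359573700. Avoidance count = 269128937220 − 24359573700 = 244769363520.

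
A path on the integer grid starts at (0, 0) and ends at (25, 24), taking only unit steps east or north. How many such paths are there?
Number of paths = 63205303218876

A monotone lattice path from (0, 0) to (25, 24) consists of 25 east steps and 24 north steps in some order, so it is determined by which 25 of the 49 steps are east. The count is C(49, 25) = 63205303218876.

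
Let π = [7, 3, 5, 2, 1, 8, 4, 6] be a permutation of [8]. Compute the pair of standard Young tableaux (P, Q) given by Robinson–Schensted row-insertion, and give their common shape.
P = [1, 4, 6] / [2, 5, 8] / [3] / [7];  Q = [1, 3, 6] / [2, 7, 8] / [4] / [5];  common shape = (3, 3, 1, 1)

Row-insert the values π_1, π_2, … into P one at a time, bumping the leftmost entry strictly greater than the inserted value down to the next row. The recording tableau Q records, in position (i, j), the step at which that cell was added to P.
  Insert 7 (step 1): P = [7];  Q = [1]
  Insert 3 (step 2): P = [3] / [7];  Q = [1] / [2]
  Insert 5 (step 3): P = [3, 5] / [7];  Q = [1, 3] / [2]
  Insert 2 (step 4): P = [2, 5] / [3] / [7];  Q = [1, 3] / [2] / [4]
  Insert 1 (step 5): P = [1, 5] / [2] / [3] / [7];  Q = [1, 3] / [2] / [4] / [5]
  Insert 8 (step 6): P = [1, 5, 8] / [2] / [3] / [7];  Q = [1, 3, 6] / [2] / [4] / [5]
  Insert 4 (step 7): P = [1, 4, 8] / [2, 5] / [3] / [7];  Q = [1, 3, 6] / [2, 7] / [4] / [5]
  Insert 6 (step 8): P = [1, 4, 6] / [2, 5, 8] / [3] / [7];  Q = [1, 3, 6] / [2, 7, 8] / [4] / [5]
Final shape: (3, 3, 1, 1).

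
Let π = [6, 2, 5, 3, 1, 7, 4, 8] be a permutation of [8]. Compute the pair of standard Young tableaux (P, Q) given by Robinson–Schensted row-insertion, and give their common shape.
P = [1, 3, 4, 8] / [2, 7] / [5] / [6];  Q = [1, 3, 6, 8] / [2, 7] / [4] / [5];  common shape = (4, 2, 1, 1)

Row-insert the values π_1, π_2, … into P one at a time, bumping the leftmost entry strictly greater than the inserted value down to the next row. The recording tableau Q records, in position (i, j), the step at which that cell was added to P.
  Insert 6 (step 1): P = [6];  Q = [1]
  Insert 2 (step 2): P = [2] / [6];  Q = [1] / [2]
  Insert 5 (step 3): P = [2, 5] / [6];  Q = [1, 3] / [2]
  Insert 3 (step 4): P = [2, 3] / [5] / [6];  Q = [1, 3] / [2] / [4]
  Insert 1 (step 5): P = [1, 3] / [2] / [5] / [6];  Q = [1, 3] / [2] / [4] / [5]
  Insert 7 (step 6): P = [1, 3, 7] / [2] / [5] / [6];  Q = [1, 3, 6] / [2] / [4] / [5]
  Insert 4 (step 7): P = [1, 3, 4] / [2, 7] / [5] / [6];  Q = [1, 3, 6] / [2, 7] / [4] / [5]
  Insert 8 (step 8): P = [1, 3, 4, 8] / [2, 7] / [5] / [6];  Q = [1, 3, 6, 8] / [2, 7] / [4] / [5]
Final shape: (4, 2, 1, 1).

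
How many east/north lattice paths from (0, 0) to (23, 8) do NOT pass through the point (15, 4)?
Number of paths = 5970105

Total paths from (0, 0) to (23, 8): C(31, 23) = 7888725. Paths through (15, 4): (paths (0, 0) → (15, 4)) × (paths (15, 4) → (23, 8)) = C(19, 15) · C(12, 8) = 3876 · 495 = 1918620. Avoidance count = 7888725 − 1918620 = 5970105.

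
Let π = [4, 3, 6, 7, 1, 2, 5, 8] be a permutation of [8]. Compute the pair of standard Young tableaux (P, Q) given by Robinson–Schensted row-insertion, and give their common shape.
P = [1, 2, 5, 8] / [3, 6, 7] / [4];  Q = [1, 3, 4, 8] / [2, 6, 7] / [5];  common shape = (4, 3, 1)

Row-insert the values π_1, π_2, … into P one at a time, bumping the leftmost entry strictly greater than the inserted value down to the next row. The recording tableau Q records, in position (i, j), the step at which that cell was added to P.
  Insert 4 (step 1): P = [4];  Q = [1]
  Insert 3 (step 2): P = [3] / [4];  Q = [1] / [2]
  Insert 6 (step 3): P = [3, 6] / [4];  Q = [1, 3] / [2]
  Insert 7 (step 4): P = [3, 6, 7] / [4];  Q = [1, 3, 4] / [2]
  Insert 1 (step 5): P = [1, 6, 7] / [3] / [4];  Q = [1, 3, 4] / [2] / [5]
  Insert 2 (step 6): P = [1, 2, 7] / [3, 6] / [4];  Q = [1, 3, 4] / [2, 6] / [5]
  Insert 5 (step 7): P = [1, 2, 5] / [3, 6, 7] / [4];  Q = [1, 3, 4] / [2, 6, 7] / [5]
  Insert 8 (step 8): P = [1, 2, 5, 8] / [3, 6, 7] / [4];  Q = [1, 3, 4, 8] / [2, 6, 7] / [5]
Final shape: (4, 3, 1).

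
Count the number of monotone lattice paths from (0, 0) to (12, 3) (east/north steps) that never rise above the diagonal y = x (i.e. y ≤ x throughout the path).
Number of paths = 350

By the reflection principle (André's argument), the number of monotone paths to (12, 3) with n ≤ m that never go above y = x is C(15, 12) − C(15, 13) = 455 − 105 = 350.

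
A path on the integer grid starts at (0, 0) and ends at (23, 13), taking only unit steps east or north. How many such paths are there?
Number of paths = 2310789600

A monotone lattice path from (0, 0) to (23, 13) consists of 23 east steps and 13 north steps in some order, so it is determined by which 23 of the 36 steps are east. The count is C(36, 23) = 2310789600.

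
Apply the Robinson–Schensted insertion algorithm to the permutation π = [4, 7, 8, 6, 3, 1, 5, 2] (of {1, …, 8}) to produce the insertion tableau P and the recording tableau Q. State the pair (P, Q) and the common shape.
P = [1, 2, 8] / [3, 5] / [4, 6] / [7];  Q = [1, 2, 3] / [4, 7] / [5, 8] / [6];  common shape = (3, 2, 2, 1)

Row-insert the values π_1, π_2, … into P one at a time, bumping the leftmost entry strictly greater than the inserted value down to the next row. The recording tableau Q records, in position (i, j), the step at which that cell was added to P.
  Insert 4 (step 1): P = [4];  Q = [1]
  Insert 7 (step 2): P = [4, 7];  Q = [1, 2]
  Insert 8 (step 3): P = [4, 7, 8];  Q = [1, 2, 3]
  Insert 6 (step 4): P = [4, 6, 8] / [7];  Q = [1, 2, 3] / [4]
  Insert 3 (step 5): P = [3, 6, 8] / [4] / [7];  Q = [1, 2, 3] / [4] / [5]
  Insert 1 (step 6): P = [1, 6, 8] / [3] / [4] / [7];  Q = [1, 2, 3] / [4] / [5] / [6]
  Insert 5 (step 7): P = [1, 5, 8] / [3, 6] / [4] / [7];  Q = [1, 2, 3] / [4, 7] / [5] / [6]
  Insert 2 (step 8): P = [1, 2, 8] / [3, 5] / [4, 6] / [7];  Q = [1, 2, 3] / [4, 7] / [5, 8] / [6]
Final shape: (3, 2, 2, 1).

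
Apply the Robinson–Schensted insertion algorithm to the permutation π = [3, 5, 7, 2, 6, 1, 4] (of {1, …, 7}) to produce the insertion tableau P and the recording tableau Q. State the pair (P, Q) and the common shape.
P = [1, 4, 6] / [2, 5] / [3, 7];  Q = [1, 2, 3] / [4, 5] / [6, 7];  common shape = (3, 2, 2)

Row-insert the values π_1, π_2, … into P one at a time, bumping the leftmost entry strictly greater than the inserted value down to the next row. The recording tableau Q records, in position (i, j), the step at which that cell was added to P.
  Insert 3 (step 1): P = [3];  Q = [1]
  Insert 5 (step 2): P = [3, 5];  Q = [1, 2]
  Insert 7 (step 3): P = [3, 5, 7];  Q = [1, 2, 3]
  Insert 2 (step 4): P = [2, 5, 7] / [3];  Q = [1, 2, 3] / [4]
  Insert 6 (step 5): P = [2, 5, 6] / [3, 7];  Q = [1, 2, 3] / [4, 5]
  Insert 1 (step 6): P = [1, 5, 6] / [2, 7] / [3];  Q = [1, 2, 3] / [4, 5] / [6]
  Insert 4 (step 7): P = [1, 4, 6] / [2, 5] / [3, 7];  Q = [1, 2, 3] / [4, 5] / [6, 7]
Final shape: (3, 2, 2).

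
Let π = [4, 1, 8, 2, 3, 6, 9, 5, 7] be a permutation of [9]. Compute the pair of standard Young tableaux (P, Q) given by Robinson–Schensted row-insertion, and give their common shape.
P = [1, 2, 3, 5, 7] / [4, 6, 9] / [8];  Q = [1, 3, 5, 6, 7] / [2, 4, 9] / [8];  common shape = (5, 3, 1)

Row-insert the values π_1, π_2, … into P one at a time, bumping the leftmost entry strictly greater than the inserted value down to the next row. The recording tableau Q records, in position (i, j), the step at which that cell was added to P.
  Insert 4 (step 1): P = [4];  Q = [1]
  Insert 1 (step 2): P = [1] / [4];  Q = [1] / [2]
  Insert 8 (step 3): P = [1, 8] / [4];  Q = [1, 3] / [2]
  Insert 2 (step 4): P = [1, 2] / [4, 8];  Q = [1, 3] / [2, 4]
  Insert 3 (step 5): P = [1, 2, 3] / [4, 8];  Q = [1, 3, 5] / [2, 4]
  Insert 6 (step 6): P = [1, 2, 3, 6] / [4, 8];  Q = [1, 3, 5, 6] / [2, 4]
  Insert 9 (step 7): P = [1, 2, 3, 6, 9] / [4, 8];  Q = [1, 3, 5, 6, 7] / [2, 4]
  Insert 5 (step 8): P = [1, 2, 3, 5, 9] / [4, 6] / [8];  Q = [1, 3, 5, 6, 7] / [2, 4] / [8]
  Insert 7 (step 9): P = [1, 2, 3, 5, 7] / [4, 6, 9] / [8];  Q = [1, 3, 5, 6, 7] / [2, 4, 9] / [8]
Final shape: (5, 3, 1).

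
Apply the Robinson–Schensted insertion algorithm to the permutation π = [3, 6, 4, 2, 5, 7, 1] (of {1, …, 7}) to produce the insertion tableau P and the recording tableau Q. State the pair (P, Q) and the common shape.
P = [1, 4, 5, 7] / [2] / [3] / [6];  Q = [1, 2, 5, 6] / [3] / [4] / [7];  common shape = (4, 1, 1, 1)

Row-insert the values π_1, π_2, … into P one at a time, bumping the leftmost entry strictly greater than the inserted value down to the next row. The recording tableau Q records, in position (i, j), the step at which that cell was added to P.
  Insert 3 (step 1): P = [3];  Q = [1]
  Insert 6 (step 2): P = [3, 6];  Q = [1, 2]
  Insert 4 (step 3): P = [3, 4] / [6];  Q = [1, 2] / [3]
  Insert 2 (step 4): P = [2, 4] / [3] / [6];  Q = [1, 2] / [3] / [4]
  Insert 5 (step 5): P = [2, 4, 5] / [3] / [6];  Q = [1, 2, 5] / [3] / [4]
  Insert 7 (step 6): P = [2, 4, 5, 7] / [3] / [6];  Q = [1, 2, 5, 6] / [3] / [4]
  Insert 1 (step 7): P = [1, 4, 5, 7] / [2] / [3] / [6];  Q = [1, 2, 5, 6] / [3] / [4] / [7]
Final shape: (4, 1, 1, 1).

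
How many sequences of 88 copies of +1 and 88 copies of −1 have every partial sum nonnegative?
C_88 = 64633260585762914370496637486146181462681535261000

These ballot sequences are counted by the Catalan number C_n = (1/(n + 1)) · C(2n, n). For n = 88: C_88 = (1/89) · C(176, 88) = 5752360192132899378974200736267010150178656638229000/89 = 64633260585762914370496637486146181462681535261000.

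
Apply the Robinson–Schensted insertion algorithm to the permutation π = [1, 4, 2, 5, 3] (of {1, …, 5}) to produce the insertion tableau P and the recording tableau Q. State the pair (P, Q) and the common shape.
P = [1, 2, 3] / [4, 5];  Q = [1, 2, 4] / [3, 5];  common shape = (3, 2)

Row-insert the values π_1, π_2, … into P one at a time, bumping the leftmost entry strictly greater than the inserted value down to the next row. The recording tableau Q records, in position (i, j), the step at which that cell was added to P.
  Insert 1 (step 1): P = [1];  Q = [1]
  Insert 4 (step 2): P = [1, 4];  Q = [1, 2]
  Insert 2 (step 3): P = [1, 2] / [4];  Q = [1, 2] / [3]
  Insert 5 (step 4): P = [1, 2, 5] / [4];  Q = [1, 2, 4] / [3]
  Insert 3 (step 5): P = [1, 2, 3] / [4, 5];  Q = [1, 2, 4] / [3, 5]
Final shape: (3, 2).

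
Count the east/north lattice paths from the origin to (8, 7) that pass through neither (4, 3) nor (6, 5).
Number of paths = 2473

Inclusion–exclusion. Total paths: C(15, 8) = 6435. Through P₁: C(7, 4)·C(8, 4) = 2450. Through P₂: C(11, 6)·C(4, 2) = 2772. Since P₁ is strictly southwest of P₂, a monotone path through both must visit P₁ then P₂; paths through both = C(7, 4)·C(4, 2)·C(4, 2) = 1260. Avoid both = 6435 − 2450 − 2772 + 1260 = 2473.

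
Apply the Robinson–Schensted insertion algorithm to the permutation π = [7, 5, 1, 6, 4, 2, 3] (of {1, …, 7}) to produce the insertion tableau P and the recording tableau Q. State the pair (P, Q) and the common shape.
P = [1, 2, 3] / [4, 6] / [5] / [7];  Q = [1, 4, 7] / [2, 5] / [3] / [6];  common shape = (3, 2, 1, 1)

Row-insert the values π_1, π_2, … into P one at a time, bumping the leftmost entry strictly greater than the inserted value down to the next row. The recording tableau Q records, in position (i, j), the step at which that cell was added to P.
  Insert 7 (step 1): P = [7];  Q = [1]
  Insert 5 (step 2): P = [5] / [7];  Q = [1] / [2]
  Insert 1 (step 3): P = [1] / [5] / [7];  Q = [1] / [2] / [3]
  Insert 6 (step 4): P = [1, 6] / [5] / [7];  Q = [1, 4] / [2] / [3]
  Insert 4 (step 5): P = [1, 4] / [5, 6] / [7];  Q = [1, 4] / [2, 5] / [3]
  Insert 2 (step 6): P = [1, 2] / [4, 6] / [5] / [7];  Q = [1, 4] / [2, 5] / [3] / [6]
  Insert 3 (step 7): P = [1, 2, 3] / [4, 6] / [5] / [7];  Q = [1, 4, 7] / [2, 5] / [3] / [6]
Final shape: (3, 2, 1, 1).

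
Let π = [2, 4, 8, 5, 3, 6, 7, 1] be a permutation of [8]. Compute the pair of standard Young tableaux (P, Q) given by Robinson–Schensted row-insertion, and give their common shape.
P = [1, 3, 5, 6, 7] / [2] / [4] / [8];  Q = [1, 2, 3, 6, 7] / [4] / [5] / [8];  common shape = (5, 1, 1, 1)

Row-insert the values π_1, π_2, … into P one at a time, bumping the leftmost entry strictly greater than the inserted value down to the next row. The recording tableau Q records, in position (i, j), the step at which that cell was added to P.
  Insert 2 (step 1): P = [2];  Q = [1]
  Insert 4 (step 2): P = [2, 4];  Q = [1, 2]
  Insert 8 (step 3): P = [2, 4, 8];  Q = [1, 2, 3]
  Insert 5 (step 4): P = [2, 4, 5] / [8];  Q = [1, 2, 3] / [4]
  Insert 3 (step 5): P = [2, 3, 5] / [4] / [8];  Q = [1, 2, 3] / [4] / [5]
  Insert 6 (step 6): P = [2, 3, 5, 6] / [4] / [8];  Q = [1, 2, 3, 6] / [4] / [5]
  Insert 7 (step 7): P = [2, 3, 5, 6, 7] / [4] / [8];  Q = [1, 2, 3, 6, 7] / [4] / [5]
  Insert 1 (step 8): P = [1, 3, 5, 6, 7] / [2] / [4] / [8];  Q = [1, 2, 3, 6, 7] / [4] / [5] / [8]
Final shape: (5, 1, 1, 1).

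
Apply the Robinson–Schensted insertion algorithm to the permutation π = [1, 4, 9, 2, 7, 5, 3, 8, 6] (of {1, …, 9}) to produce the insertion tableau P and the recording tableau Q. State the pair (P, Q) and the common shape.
P = [1, 2, 3, 6] / [4, 5, 8] / [7] / [9];  Q = [1, 2, 3, 8] / [4, 5, 9] / [6] / [7];  common shape = (4, 3, 1, 1)

Row-insert the values π_1, π_2, … into P one at a time, bumping the leftmost entry strictly greater than the inserted value down to the next row. The recording tableau Q records, in position (i, j), the step at which that cell was added to P.
  Insert 1 (step 1): P = [1];  Q = [1]
  Insert 4 (step 2): P = [1, 4];  Q = [1, 2]
  Insert 9 (step 3): P = [1, 4, 9];  Q = [1, 2, 3]
  Insert 2 (step 4): P = [1, 2, 9] / [4];  Q = [1, 2, 3] / [4]
  Insert 7 (step 5): P = [1, 2, 7] / [4, 9];  Q = [1, 2, 3] / [4, 5]
  Insert 5 (step 6): P = [1, 2, 5] / [4, 7] / [9];  Q = [1, 2, 3] / [4, 5] / [6]
  Insert 3 (step 7): P = [1, 2, 3] / [4, 5] / [7] / [9];  Q = [1, 2, 3] / [4, 5] / [6] / [7]
  Insert 8 (step 8): P = [1, 2, 3, 8] / [4, 5] / [7] / [9];  Q = [1, 2, 3, 8] / [4, 5] / [6] / [7]
  Insert 6 (step 9): P = [1, 2, 3, 6] / [4, 5, 8] / [7] / [9];  Q = [1, 2, 3, 8] / [4, 5, 9] / [6] / [7]
Final shape: (4, 3, 1, 1).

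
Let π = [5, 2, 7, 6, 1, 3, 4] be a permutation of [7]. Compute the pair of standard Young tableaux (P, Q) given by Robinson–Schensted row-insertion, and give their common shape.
P = [1, 3, 4] / [2, 6] / [5, 7];  Q = [1, 3, 7] / [2, 4] / [5, 6];  common shape = (3, 2, 2)

Row-insert the values π_1, π_2, … into P one at a time, bumping the leftmost entry strictly greater than the inserted value down to the next row. The recording tableau Q records, in position (i, j), the step at which that cell was added to P.
  Insert 5 (step 1): P = [5];  Q = [1]
  Insert 2 (step 2): P = [2] / [5];  Q = [1] / [2]
  Insert 7 (step 3): P = [2, 7] / [5];  Q = [1, 3] / [2]
  Insert 6 (step 4): P = [2, 6] / [5, 7];  Q = [1, 3] / [2, 4]
  Insert 1 (step 5): P = [1, 6] / [2, 7] / [5];  Q = [1, 3] / [2, 4] / [5]
  Insert 3 (step 6): P = [1, 3] / [2, 6] / [5, 7];  Q = [1, 3] / [2, 4] / [5, 6]
  Insert 4 (step 7): P = [1, 3, 4] / [2, 6] / [5, 7];  Q = [1, 3, 7] / [2, 4] / [5, 6]
Final shape: (3, 2, 2).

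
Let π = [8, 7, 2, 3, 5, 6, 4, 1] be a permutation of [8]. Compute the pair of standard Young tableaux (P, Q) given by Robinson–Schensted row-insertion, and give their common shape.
P = [1, 3, 4, 6] / [2] / [5] / [7] / [8];  Q = [1, 4, 5, 6] / [2] / [3] / [7] / [8];  common shape = (4, 1, 1, 1, 1)

Row-insert the values π_1, π_2, … into P one at a time, bumping the leftmost entry strictly greater than the inserted value down to the next row. The recording tableau Q records, in position (i, j), the step at which that cell was added to P.
  Insert 8 (step 1): P = [8];  Q = [1]
  Insert 7 (step 2): P = [7] / [8];  Q = [1] / [2]
  Insert 2 (step 3): P = [2] / [7] / [8];  Q = [1] / [2] / [3]
  Insert 3 (step 4): P = [2, 3] / [7] / [8];  Q = [1, 4] / [2] / [3]
  Insert 5 (step 5): P = [2, 3, 5] / [7] / [8];  Q = [1, 4, 5] / [2] / [3]
  Insert 6 (step 6): P = [2, 3, 5, 6] / [7] / [8];  Q = [1, 4, 5, 6] / [2] / [3]
  Insert 4 (step 7): P = [2, 3, 4, 6] / [5] / [7] / [8];  Q = [1, 4, 5, 6] / [2] / [3] / [7]
  Insert 1 (step 8): P = [1, 3, 4, 6] / [2] / [5] / [7] / [8];  Q = [1, 4, 5, 6] / [2] / [3] / [7] / [8]
Final shape: (4, 1, 1, 1, 1).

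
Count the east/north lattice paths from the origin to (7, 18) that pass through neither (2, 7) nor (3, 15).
Number of paths = 306232

Inclusion–exclusion. Total paths: C(25, 7) = 480700. Through P₁: C(9, 2)·C(16, 5) = 157248. Through P₂: C(18, 3)·C(7, 4) = 28560. Since P₁ is strictly southwest of P₂, a monotone path through both must visit P₁ then P₂; paths through both = C(9, 2)·C(9, 1)·C(7, 4) = 11340. Avoid both = 480700 − 157248 − 28560 + 11340 = 306232.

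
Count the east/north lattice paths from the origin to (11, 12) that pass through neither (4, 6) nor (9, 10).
Number of paths = 596210

Inclusion–exclusion. Total paths: C(23, 11) = 1352078. Through P₁: C(10, 4)·C(13, 7) = 360360. Through P₂: C(19, 9)·C(4, 2) = 554268. Since P₁ is strictly southwest of P₂, a monotone path through both must visit P₁ then P₂; paths through both = C(10, 4)·C(9, 5)·C(4, 2) = 158760. Avoid both = 1352078 − 360360 − 554268 + 158760 = 596210.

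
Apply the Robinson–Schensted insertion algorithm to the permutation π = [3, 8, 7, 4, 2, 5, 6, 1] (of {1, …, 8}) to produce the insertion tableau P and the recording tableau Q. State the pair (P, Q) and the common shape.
P = [1, 4, 5, 6] / [2] / [3] / [7] / [8];  Q = [1, 2, 6, 7] / [3] / [4] / [5] / [8];  common shape = (4, 1, 1, 1, 1)

Row-insert the values π_1, π_2, … into P one at a time, bumping the leftmost entry strictly greater than the inserted value down to the next row. The recording tableau Q records, in position (i, j), the step at which that cell was added to P.
  Insert 3 (step 1): P = [3];  Q = [1]
  Insert 8 (step 2): P = [3, 8];  Q = [1, 2]
  Insert 7 (step 3): P = [3, 7] / [8];  Q = [1, 2] / [3]
  Insert 4 (step 4): P = [3, 4] / [7] / [8];  Q = [1, 2] / [3] / [4]
  Insert 2 (step 5): P = [2, 4] / [3] / [7] / [8];  Q = [1, 2] / [3] / [4] / [5]
  Insert 5 (step 6): P = [2, 4, 5] / [3] / [7] / [8];  Q = [1, 2, 6] / [3] / [4] / [5]
  Insert 6 (step 7): P = [2, 4, 5, 6] / [3] / [7] / [8];  Q = [1, 2, 6, 7] / [3] / [4] / [5]
  Insert 1 (step 8): P = [1, 4, 5, 6] / [2] / [3] / [7] / [8];  Q = [1, 2, 6, 7] / [3] / [4] / [5] / [8]
Final shape: (4, 1, 1, 1, 1).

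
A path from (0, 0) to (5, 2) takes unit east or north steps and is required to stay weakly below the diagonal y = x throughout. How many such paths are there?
Number of paths = 14

By the reflection principle (André's argument), the number of monotone paths to (5, 2) with n ≤ m that never go above y = x is C(7, 5) − C(7, 6) = 21 − 7 = 14.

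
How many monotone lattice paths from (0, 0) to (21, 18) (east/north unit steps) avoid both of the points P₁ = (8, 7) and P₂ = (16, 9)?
Number of paths = 42786150550

Inclusion–exclusion. Total paths: C(39, 21) = 62359143990. Through P₁: C(15, 8)·C(24, 13) = 16062686640. Through P₂: C(25, 16)·C(14, 5) = 4090035950. Since P₁ is strictly southwest of P₂, a monotone path through both must visit P₁ then P₂; paths through both = C(15, 8)·C(10, 8)·C(14, 5) = 579729150. Avoid both = 62359143990 − 16062686640 − 4090035950 + 579729150 = 42786150550.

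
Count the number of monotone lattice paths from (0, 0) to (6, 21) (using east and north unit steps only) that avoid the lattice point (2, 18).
Number of paths = 289360

Total paths from (0, 0) to (6, 21): C(27, 6) = 296010. Paths through (2, 18): (paths (0, 0) → (2, 18)) × (paths (2, 18) → (6, 21)) = C(20, 2) · C(7, 4) = 190 · 35 = 6650. Avoidance count = 296010 − 6650 = 289360.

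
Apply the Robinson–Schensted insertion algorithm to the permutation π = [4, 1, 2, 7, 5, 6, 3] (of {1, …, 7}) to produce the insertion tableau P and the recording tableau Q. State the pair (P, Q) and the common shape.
P = [1, 2, 3, 6] / [4, 5] / [7];  Q = [1, 3, 4, 6] / [2, 5] / [7];  common shape = (4, 2, 1)

Row-insert the values π_1, π_2, … into P one at a time, bumping the leftmost entry strictly greater than the inserted value down to the next row. The recording tableau Q records, in position (i, j), the step at which that cell was added to P.
  Insert 4 (step 1): P = [4];  Q = [1]
  Insert 1 (step 2): P = [1] / [4];  Q = [1] / [2]
  Insert 2 (step 3): P = [1, 2] / [4];  Q = [1, 3] / [2]
  Insert 7 (step 4): P = [1, 2, 7] / [4];  Q = [1, 3, 4] / [2]
  Insert 5 (step 5): P = [1, 2, 5] / [4, 7];  Q = [1, 3, 4] / [2, 5]
  Insert 6 (step 6): P = [1, 2, 5, 6] / [4, 7];  Q = [1, 3, 4, 6] / [2, 5]
  Insert 3 (step 7): P = [1, 2, 3, 6] / [4, 5] / [7];  Q = [1, 3, 4, 6] / [2, 5] / [7]
Final shape: (4, 2, 1).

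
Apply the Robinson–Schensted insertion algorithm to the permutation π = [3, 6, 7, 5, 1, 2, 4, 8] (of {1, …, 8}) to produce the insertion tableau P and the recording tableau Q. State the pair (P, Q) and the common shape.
P = [1, 2, 4, 8] / [3, 5, 7] / [6];  Q = [1, 2, 3, 8] / [4, 6, 7] / [5];  common shape = (4, 3, 1)

Row-insert the values π_1, π_2, … into P one at a time, bumping the leftmost entry strictly greater than the inserted value down to the next row. The recording tableau Q records, in position (i, j), the step at which that cell was added to P.
  Insert 3 (step 1): P = [3];  Q = [1]
  Insert 6 (step 2): P = [3, 6];  Q = [1, 2]
  Insert 7 (step 3): P = [3, 6, 7];  Q = [1, 2, 3]
  Insert 5 (step 4): P = [3, 5, 7] / [6];  Q = [1, 2, 3] / [4]
  Insert 1 (step 5): P = [1, 5, 7] / [3] / [6];  Q = [1, 2, 3] / [4] / [5]
  Insert 2 (step 6): P = [1, 2, 7] / [3, 5] / [6];  Q = [1, 2, 3] / [4, 6] / [5]
  Insert 4 (step 7): P = [1, 2, 4] / [3, 5, 7] / [6];  Q = [1, 2, 3] / [4, 6, 7] / [5]
  Insert 8 (step 8): P = [1, 2, 4, 8] / [3, 5, 7] / [6];  Q = [1, 2, 3, 8] / [4, 6, 7] / [5]
Final shape: (4, 3, 1).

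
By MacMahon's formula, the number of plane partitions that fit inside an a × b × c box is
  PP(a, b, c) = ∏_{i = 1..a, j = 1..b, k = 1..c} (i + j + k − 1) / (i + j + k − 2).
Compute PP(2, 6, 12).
PP(2, 6, 12) = 71954064

Evaluate the triple product over i = 1..2, j = 1..6, k = 1..12. The factors are (2/1) · (3/2) · (4/3) · (5/4) · (6/5) · (7/6) · (8/7) · (9/8) · … (144 factors total). The numerators and denominators telescope so the product is an integer; carrying out the multiplication exactly gives PP(2, 6, 12) = 71954064.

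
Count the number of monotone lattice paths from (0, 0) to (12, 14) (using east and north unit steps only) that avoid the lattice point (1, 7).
Number of paths = 9403108

Total paths from (0, 0) to (12, 14): C(26, 12) = 9657700. Paths through (1, 7): (paths (0, 0) → (1, 7)) × (paths (1, 7) → (12, 14)) = C(8, 1) · C(18, 11) = 8 · 31824 = 254592. Avoidance count = 9657700 − 254592 = 9403108.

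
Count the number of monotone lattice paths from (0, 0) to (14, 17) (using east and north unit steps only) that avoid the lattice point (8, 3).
Number of paths = 258787125

Total paths from (0, 0) to (14, 17): C(31, 14) = 265182525. Paths through (8, 3): (paths (0, 0) → (8, 3)) × (paths (8, 3) → (14, 17)) = C(11, 8) · C(20, 6) = 165 · 38760 = 6395400. Avoidance count = 265182525 − 6395400 = 258787125.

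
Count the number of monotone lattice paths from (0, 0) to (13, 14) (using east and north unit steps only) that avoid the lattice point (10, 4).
Number of paths = 19772014

Total paths from (0, 0) to (13, 14): C(27, 13) = 20058300. Paths through (10, 4): (paths (0, 0) → (10, 4)) × (paths (10, 4) → (13, 14)) = C(14, 10) · C(13, 3) = 1001 · 286 = 286286. Avoidance count = 20058300 − 286286 = 19772014.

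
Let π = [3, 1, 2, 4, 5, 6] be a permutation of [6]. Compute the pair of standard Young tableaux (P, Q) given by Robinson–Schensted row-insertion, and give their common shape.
P = [1, 2, 4, 5, 6] / [3];  Q = [1, 3, 4, 5, 6] / [2];  common shape = (5, 1)

Row-insert the values π_1, π_2, … into P one at a time, bumping the leftmost entry strictly greater than the inserted value down to the next row. The recording tableau Q records, in position (i, j), the step at which that cell was added to P.
  Insert 3 (step 1): P = [3];  Q = [1]
  Insert 1 (step 2): P = [1] / [3];  Q = [1] / [2]
  Insert 2 (step 3): P = [1, 2] / [3];  Q = [1, 3] / [2]
  Insert 4 (step 4): P = [1, 2, 4] / [3];  Q = [1, 3, 4] / [2]
  Insert 5 (step 5): P = [1, 2, 4, 5] / [3];  Q = [1, 3, 4, 5] / [2]
  Insert 6 (step 6): P = [1, 2, 4, 5, 6] / [3];  Q = [1, 3, 4, 5, 6] / [2]
Final shape: (5, 1).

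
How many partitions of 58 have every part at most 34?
p(58, parts ≤ 34) = 709457

Use the recurrence p(n, m) = p(n, m−1) + p(n−m, m): either the largest part is < m (count p(n, m−1)) or the largest part is exactly m (remove one copy of m, count p(n−m, m)). With p(0, ·) = 1 this gives p(58, parts ≤ 34) = 709457. (By conjugating Young diagrams, this also counts partitions of 58 into at most 34 parts.)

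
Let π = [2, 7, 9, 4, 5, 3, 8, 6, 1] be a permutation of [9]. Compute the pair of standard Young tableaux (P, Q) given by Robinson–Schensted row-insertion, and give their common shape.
P = [1, 3, 5, 6] / [2, 8] / [4, 9] / [7];  Q = [1, 2, 3, 7] / [4, 5] / [6, 8] / [9];  common shape = (4, 2, 2, 1)

Row-insert the values π_1, π_2, … into P one at a time, bumping the leftmost entry strictly greater than the inserted value down to the next row. The recording tableau Q records, in position (i, j), the step at which that cell was added to P.
  Insert 2 (step 1): P = [2];  Q = [1]
  Insert 7 (step 2): P = [2, 7];  Q = [1, 2]
  Insert 9 (step 3): P = [2, 7, 9];  Q = [1, 2, 3]
  Insert 4 (step 4): P = [2, 4, 9] / [7];  Q = [1, 2, 3] / [4]
  Insert 5 (step 5): P = [2, 4, 5] / [7, 9];  Q = [1, 2, 3] / [4, 5]
  Insert 3 (step 6): P = [2, 3, 5] / [4, 9] / [7];  Q = [1, 2, 3] / [4, 5] / [6]
  Insert 8 (step 7): P = [2, 3, 5, 8] / [4, 9] / [7];  Q = [1, 2, 3, 7] / [4, 5] / [6]
  Insert 6 (step 8): P = [2, 3, 5, 6] / [4, 8] / [7, 9];  Q = [1, 2, 3, 7] / [4, 5] / [6, 8]
  Insert 1 (step 9): P = [1, 3, 5, 6] / [2, 8] / [4, 9] / [7];  Q = [1, 2, 3, 7] / [4, 5] / [6, 8] / [9]
Final shape: (4, 2, 2, 1).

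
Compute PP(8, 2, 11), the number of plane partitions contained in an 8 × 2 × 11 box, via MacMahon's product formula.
PP(8, 2, 11) = 1057896060

Evaluate the triple product over i = 1..8, j = 1..2, k = 1..11. The factors are (2/1) · (3/2) · (4/3) · (5/4) · (6/5) · (7/6) · (8/7) · (9/8) · … (176 factors total). The numerators and denominators telescope so the product is an integer; carrying out the multiplication exactly gives PP(8, 2, 11) = 1057896060.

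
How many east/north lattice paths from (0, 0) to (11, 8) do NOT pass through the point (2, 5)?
Number of paths = 70962

Total paths from (0, 0) to (11, 8): C(19, 11) = 75582. Paths through (2, 5): (paths (0, 0) → (2, 5)) × (paths (2, 5) → (11, 8)) = C(7, 2) · C(12, 9) = 21 · 220 = 4620. Avoidance count = 75582 − 4620 = 70962.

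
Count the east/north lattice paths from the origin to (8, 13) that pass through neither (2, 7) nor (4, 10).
Number of paths = 147791

Inclusion–exclusion. Total paths: C(21, 8) = 203490. Through P₁: C(9, 2)·C(12, 6) = 33264. Through P₂: C(14, 4)·C(7, 4) = 35035. Since P₁ is strictly southwest of P₂, a monotone path through both must visit P₁ then P₂; paths through both = C(9, 2)·C(5, 2)·C(7, 4) = 12600. Avoid both = 203490 − 33264 − 35035 + 12600 = 147791.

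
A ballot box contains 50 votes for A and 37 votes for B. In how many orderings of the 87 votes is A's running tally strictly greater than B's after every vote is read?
Strict-lead orderings = 752372573724182846706102

Total orderings of the 87 votes with 50 for A: C(87, 50) = 5035108762615685204879298. By the Bertrand ballot formula (Cycle Lemma / reflection principle), the number of orderings in which A is strictly ahead of B throughout is (p − q)/(p + q) · C(p + q, p) = (50 − 37)/(50 + 37) · 5035108762615685204879298 = 752372573724182846706102.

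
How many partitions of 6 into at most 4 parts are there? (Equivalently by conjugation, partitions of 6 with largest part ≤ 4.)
p(6, parts ≤ 4) = 9

Partitions of 6 with all parts ≤ 4: 4+2, 4+1+1, 3+3, 3+2+1, 3+1+1+1, 2+2+2, 2+2+1+1, 2+1+1+1+1, 1+1+1+1+1+1. Count = 9.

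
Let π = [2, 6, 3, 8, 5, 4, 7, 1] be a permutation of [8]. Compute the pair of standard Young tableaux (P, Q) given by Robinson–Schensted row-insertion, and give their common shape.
P = [1, 3, 4, 7] / [2, 8] / [5] / [6];  Q = [1, 2, 4, 7] / [3, 5] / [6] / [8];  common shape = (4, 2, 1, 1)

Row-insert the values π_1, π_2, … into P one at a time, bumping the leftmost entry strictly greater than the inserted value down to the next row. The recording tableau Q records, in position (i, j), the step at which that cell was added to P.
  Insert 2 (step 1): P = [2];  Q = [1]
  Insert 6 (step 2): P = [2, 6];  Q = [1, 2]
  Insert 3 (step 3): P = [2, 3] / [6];  Q = [1, 2] / [3]
  Insert 8 (step 4): P = [2, 3, 8] / [6];  Q = [1, 2, 4] / [3]
  Insert 5 (step 5): P = [2, 3, 5] / [6, 8];  Q = [1, 2, 4] / [3, 5]
  Insert 4 (step 6): P = [2, 3, 4] / [5, 8] / [6];  Q = [1, 2, 4] / [3, 5] / [6]
  Insert 7 (step 7): P = [2, 3, 4, 7] / [5, 8] / [6];  Q = [1, 2, 4, 7] / [3, 5] / [6]
  Insert 1 (step 8): P = [1, 3, 4, 7] / [2, 8] / [5] / [6];  Q = [1, 2, 4, 7] / [3, 5] / [6] / [8]
Final shape: (4, 2, 1, 1).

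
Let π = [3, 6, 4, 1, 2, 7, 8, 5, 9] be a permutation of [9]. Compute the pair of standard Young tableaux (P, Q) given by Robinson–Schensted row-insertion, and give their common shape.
P = [1, 2, 5, 8, 9] / [3, 4, 7] / [6];  Q = [1, 2, 6, 7, 9] / [3, 5, 8] / [4];  common shape = (5, 3, 1)

Row-insert the values π_1, π_2, … into P one at a time, bumping the leftmost entry strictly greater than the inserted value down to the next row. The recording tableau Q records, in position (i, j), the step at which that cell was added to P.
  Insert 3 (step 1): P = [3];  Q = [1]
  Insert 6 (step 2): P = [3, 6];  Q = [1, 2]
  Insert 4 (step 3): P = [3, 4] / [6];  Q = [1, 2] / [3]
  Insert 1 (step 4): P = [1, 4] / [3] / [6];  Q = [1, 2] / [3] / [4]
  Insert 2 (step 5): P = [1, 2] / [3, 4] / [6];  Q = [1, 2] / [3, 5] / [4]
  Insert 7 (step 6): P = [1, 2, 7] / [3, 4] / [6];  Q = [1, 2, 6] / [3, 5] / [4]
  Insert 8 (step 7): P = [1, 2, 7, 8] / [3, 4] / [6];  Q = [1, 2, 6, 7] / [3, 5] / [4]
  Insert 5 (step 8): P = [1, 2, 5, 8] / [3, 4, 7] / [6];  Q = [1, 2, 6, 7] / [3, 5, 8] / [4]
  Insert 9 (step 9): P = [1, 2, 5, 8, 9] / [3, 4, 7] / [6];  Q = [1, 2, 6, 7, 9] / [3, 5, 8] / [4]
Final shape: (5, 3, 1).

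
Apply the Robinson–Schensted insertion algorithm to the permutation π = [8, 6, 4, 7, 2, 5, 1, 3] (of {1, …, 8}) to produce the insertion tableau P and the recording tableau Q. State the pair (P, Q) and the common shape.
P = [1, 3] / [2, 5] / [4, 7] / [6] / [8];  Q = [1, 4] / [2, 6] / [3, 8] / [5] / [7];  common shape = (2, 2, 2, 1, 1)

Row-insert the values π_1, π_2, … into P one at a time, bumping the leftmost entry strictly greater than the inserted value down to the next row. The recording tableau Q records, in position (i, j), the step at which that cell was added to P.
  Insert 8 (step 1): P = [8];  Q = [1]
  Insert 6 (step 2): P = [6] / [8];  Q = [1] / [2]
  Insert 4 (step 3): P = [4] / [6] / [8];  Q = [1] / [2] / [3]
  Insert 7 (step 4): P = [4, 7] / [6] / [8];  Q = [1, 4] / [2] / [3]
  Insert 2 (step 5): P = [2, 7] / [4] / [6] / [8];  Q = [1, 4] / [2] / [3] / [5]
  Insert 5 (step 6): P = [2, 5] / [4, 7] / [6] / [8];  Q = [1, 4] / [2, 6] / [3] / [5]
  Insert 1 (step 7): P = [1, 5] / [2, 7] / [4] / [6] / [8];  Q = [1, 4] / [2, 6] / [3] / [5] / [7]
  Insert 3 (step 8): P = [1, 3] / [2, 5] / [4, 7] / [6] / [8];  Q = [1, 4] / [2, 6] / [3, 8] / [5] / [7]
Final shape: (2, 2, 2, 1, 1).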